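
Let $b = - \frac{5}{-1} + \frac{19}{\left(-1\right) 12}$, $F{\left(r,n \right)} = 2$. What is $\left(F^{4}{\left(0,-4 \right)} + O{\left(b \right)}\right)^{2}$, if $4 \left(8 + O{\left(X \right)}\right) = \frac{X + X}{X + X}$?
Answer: $\frac{1089}{16} \approx 68.063$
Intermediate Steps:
$b = \frac{41}{12}$ ($b = \left(-5\right) \left(-1\right) + \frac{19}{-12} = 5 + 19 \left(- \frac{1}{12}\right) = 5 - \frac{19}{12} = \frac{41}{12} \approx 3.4167$)
$O{\left(X \right)} = - \frac{31}{4}$ ($O{\left(X \right)} = -8 + \frac{\left(X + X\right) \frac{1}{X + X}}{4} = -8 + \frac{2 X \frac{1}{2 X}}{4} = -8 + \frac{1}{4} \cdot 1 = -8 + \frac{1}{4} = - \frac{31}{4}$)
$\left(F^{4}{\left(0,-4 \right)} + O{\left(b \right)}\right)^{2} = \left(2^{4} - \frac{31}{4}\right)^{2} = \left(16 - \frac{31}{4}\right)^{2} = \left(\frac{33}{4}\right)^{2} = \frac{1089}{16}$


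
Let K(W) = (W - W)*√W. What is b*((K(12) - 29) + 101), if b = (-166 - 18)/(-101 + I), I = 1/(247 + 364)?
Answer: 1349088/10285 ≈ 131.17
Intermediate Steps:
K(W) = 0 (K(W) = 0*√W = 0)
I = 1/611 ≈ 0.0016367
b = 56212/30855 (b = (-166 - 18)/(-101 + 1/611) = -184/(-61710/611) = -184*(-611/61710) = 56212/30855 ≈ 1.8218)
b*((K(12) - 29) + 101) = 56212*((0 - 29) + 101)/30855 = 56212*(-29 + 101)/30855 = (56212/30855)*72 = 1349088/10285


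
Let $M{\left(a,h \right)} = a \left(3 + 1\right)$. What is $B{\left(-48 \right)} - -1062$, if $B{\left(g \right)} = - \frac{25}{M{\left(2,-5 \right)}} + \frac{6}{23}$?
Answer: $\frac{194881}{184} \approx 1059.1$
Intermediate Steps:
$M{\left(a,h \right)} = 4 a$ ($M{\left(a,h \right)} = a 4 = 4 a$)
$B{\left(g \right)} = - \frac{527}{184}$ ($B{\left(g \right)} = - \frac{25}{4 \cdot 2} + \frac{6}{23} = - \frac{25}{8} + 6 \cdot \frac{1}{23} = \left(-25\right) \frac{1}{8} + \frac{6}{23} = - \frac{25}{8} + \frac{6}{23} = - \frac{527}{184}$)
$B{\left(-48 \right)} - -1062 = - \frac{527}{184} - -1062 = - \frac{527}{184} + 1062 = \frac{194881}{184}$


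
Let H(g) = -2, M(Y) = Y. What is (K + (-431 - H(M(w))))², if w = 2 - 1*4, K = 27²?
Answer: 90000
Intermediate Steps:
K = 729
w = -2 (w = 2 - 4 = -2)
(K + (-431 - H(M(w))))² = (729 + (-431 - 1*(-2)))² = (729 + (-431 + 2))² = (729 - 429)² = 300² = 90000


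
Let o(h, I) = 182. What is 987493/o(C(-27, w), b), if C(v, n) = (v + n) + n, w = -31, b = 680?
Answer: 75961/14 ≈ 5425.8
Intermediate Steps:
C(v, n) = v + 2*n (C(v, n) = (n + v) + n = v + 2*n)
987493/o(C(-27, w), b) = 987493/182 = 987493*(1/182) = 75961/14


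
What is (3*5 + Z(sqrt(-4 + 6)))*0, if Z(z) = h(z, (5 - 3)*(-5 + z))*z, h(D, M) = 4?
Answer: 0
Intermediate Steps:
Z(z) = 4*z
(3*5 + Z(sqrt(-4 + 6)))*0 = (3*5 + 4*sqrt(-4 + 6))*0 = (15 + 4*sqrt(2))*0 = 0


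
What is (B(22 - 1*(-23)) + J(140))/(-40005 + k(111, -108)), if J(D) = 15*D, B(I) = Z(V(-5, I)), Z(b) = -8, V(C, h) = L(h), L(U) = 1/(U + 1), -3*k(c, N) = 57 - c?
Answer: -2092/39987 ≈ -0.052317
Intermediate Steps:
k(c, N) = -19 + c/3 (k(c, N) = -(57 - c)/3 = -19 + c/3)
L(U) = 1/(1 + U)
V(C, h) = 1/(1 + h)
B(I) = -8
(B(22 - 1*(-23)) + J(140))/(-40005 + k(111, -108)) = (-8 + 15*140)/(-40005 + (-19 + (1/3)*111)) = (-8 + 2100)/(-40005 + (-19 + 37)) = 2092/(-40005 + 18) = 2092/(-39987) = 2092*(-1/39987) = -2092/39987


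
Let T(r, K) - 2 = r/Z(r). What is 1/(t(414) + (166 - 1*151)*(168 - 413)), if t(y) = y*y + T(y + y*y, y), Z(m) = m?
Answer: 1/167724 ≈ 5.9622e-6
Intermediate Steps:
T(r, K) = 3 (T(r, K) = 2 + r/r = 2 + 1 = 3)
t(y) = 3 + y² (t(y) = y*y + 3 = y² + 3 = 3 + y²)
1/(t(414) + (166 - 1*151)*(168 - 413)) = 1/((3 + 414²) + (166 - 1*151)*(168 - 413)) = 1/((3 + 171396) + (166 - 151)*(-245)) = 1/(171399 + 15*(-245)) = 1/(171399 - 3675) = 1/167724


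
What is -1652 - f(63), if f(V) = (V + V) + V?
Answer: -1841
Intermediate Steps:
f(V) = 3*V (f(V) = 2*V + V = 3*V)
-1652 - f(63) = -1652 - 3*63 = -1652 - 1*189 = -1652 - 189 = -1841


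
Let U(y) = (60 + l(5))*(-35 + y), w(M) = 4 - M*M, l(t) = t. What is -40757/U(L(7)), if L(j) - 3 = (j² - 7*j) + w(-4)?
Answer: 40757/2860 ≈ 14.251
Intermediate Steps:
w(M) = 4 - M²
L(j) = -9 + j² - 7*j (L(j) = 3 + ((j² - 7*j) + (4 - 1*(-4)²)) = 3 + ((j² - 7*j) + (4 - 1*16)) = 3 + ((j² - 7*j) + (4 - 16)) = 3 + ((j² - 7*j) - 12) = 3 + (-12 + j² - 7*j) = -9 + j² - 7*j)
U(y) = -2275 + 65*y (U(y) = (60 + 5)*(-35 + y) = 65*(-35 + y) = -2275 + 65*y)
-40757/U(L(7)) = -40757/(-2275 + 65*(-9 + 7² - 7*7)) = -40757/(-2275 + 65*(-9 + 49 - 49)) = -40757/(-2275 + 65*(-9)) = -40757/(-2275 - 585) = -40757/(-2860) = -40757*(-1/2860) = 40757/2860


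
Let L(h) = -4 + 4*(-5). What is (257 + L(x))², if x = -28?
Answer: 54289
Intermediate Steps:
L(h) = -24 (L(h) = -4 - 20 = -24)
(257 + L(x))² = (257 - 24)² = 233² = 54289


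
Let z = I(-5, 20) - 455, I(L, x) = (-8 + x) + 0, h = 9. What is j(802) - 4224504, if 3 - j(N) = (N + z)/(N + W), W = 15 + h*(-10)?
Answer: -3071212586/727 ≈ -4.2245e+6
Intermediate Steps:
I(L, x) = -8 + x
W = -75 (W = 15 + 9*(-10) = 15 - 90 = -75)
z = -443 (z = (-8 + 20) - 455 = 12 - 455 = -443)
j(N) = 3 - (-443 + N)/(-75 + N) (j(N) = 3 - (N - 443)/(N - 75) = 3 - (-443 + N)/(-75 + N))
j(802) - 4224504 = 2*(109 + 802)/(-75 + 802) - 4224504 = 2*911/727 - 4224504 = 2*(1/727)*911 - 4224504 = 1822/727 - 4224504 = -3071212586/727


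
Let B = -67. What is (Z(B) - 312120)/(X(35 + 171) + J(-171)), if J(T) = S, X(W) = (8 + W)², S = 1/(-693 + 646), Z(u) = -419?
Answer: -14689333/2152411 ≈ -6.8246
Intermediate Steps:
S = -1/47 (S = 1/(-47) = -1/47 ≈ -0.021277)
J(T) = -1/47
(Z(B) - 312120)/(X(35 + 171) + J(-171)) = (-419 - 312120)/((8 + (35 + 171))² - 1/47) = -312539/((8 + 206)² - 1/47) = -312539/(214² - 1/47) = -312539/(45796 - 1/47) = -312539/2152411/47 = -312539*47/2152411 = -14689333/2152411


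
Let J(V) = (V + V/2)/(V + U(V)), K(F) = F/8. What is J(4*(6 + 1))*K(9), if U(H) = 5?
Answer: 63/44 ≈ 1.4318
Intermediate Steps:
K(F) = F/8 (K(F) = F*(⅛) = F/8)
J(V) = 3*V/(2*(5 + V)) (J(V) = (V + V/2)/(V + 5) = (V + V*(½))/(5 + V) = (V + V/2)/(5 + V) = (3*V/2)/(5 + V) = 3*V/(2*(5 + V)))
J(4*(6 + 1))*K(9) = (3*(4*(6 + 1))/(2*(5 + 4*(6 + 1))))*((⅛)*9) = (3*(4*7)/(2*(5 + 4*7)))*(9/8) = ((3/2)*28/(5 + 28))*(9/8) = ((3/2)*28/33)*(9/8) = ((3/2)*28*(1/33))*(9/8) = (14/11)*(9/8) = 63/44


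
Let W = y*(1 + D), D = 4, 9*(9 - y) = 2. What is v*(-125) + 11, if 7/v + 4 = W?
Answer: -3926/359 ≈ -10.936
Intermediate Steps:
y = 79/9 (y = 9 - ⅑*2 = 9 - 2/9 = 79/9 ≈ 8.7778)
W = 395/9 (W = 79*(1 + 4)/9 = (79/9)*5 = 395/9 ≈ 43.889)
v = 63/359 (v = 7/(-4 + 395/9) = 7/(359/9) = 7*(9/359) = 63/359 ≈ 0.17549)
v*(-125) + 11 = (63/359)*(-125) + 11 = -7875/359 + 11 = -3926/359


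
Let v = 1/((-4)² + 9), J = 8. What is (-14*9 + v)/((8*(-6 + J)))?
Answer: -3149/400 ≈ -7.8725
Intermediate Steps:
v = 1/25 (v = 1/(16 + 9) = 1/25 ≈ 0.040000)
(-14*9 + v)/((8*(-6 + J))) = (-14*9 + 1/25)/((8*(-6 + 8))) = (-126 + 1/25)/((8*2)) = -3149/25/16 = -3149/25*1/16 = -3149/400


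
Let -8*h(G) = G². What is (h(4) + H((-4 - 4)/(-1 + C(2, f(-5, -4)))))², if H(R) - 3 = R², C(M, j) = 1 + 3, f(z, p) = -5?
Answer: 5329/81 ≈ 65.790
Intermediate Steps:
C(M, j) = 4
h(G) = -G²/8
H(R) = 3 + R²
(h(4) + H((-4 - 4)/(-1 + C(2, f(-5, -4)))))² = (-⅛*4² + (3 + ((-4 - 4)/(-1 + 4))²))² = (-⅛*16 + (3 + (-8/3)²))² = (-2 + (3 + (-8*⅓)²))² = (-2 + (3 + (-8/3)²))² = (-2 + (3 + 64/9))² = (-2 + 91/9)² = (73/9)² = 5329/81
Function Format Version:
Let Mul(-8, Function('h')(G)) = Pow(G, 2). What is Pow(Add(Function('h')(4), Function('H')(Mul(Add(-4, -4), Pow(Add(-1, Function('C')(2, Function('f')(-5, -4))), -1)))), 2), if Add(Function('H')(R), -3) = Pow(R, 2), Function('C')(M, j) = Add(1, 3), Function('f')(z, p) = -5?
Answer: Rational(5329, 81) ≈ 65.790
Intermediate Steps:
Function('C')(M, j) = 4
Function('h')(G) = Mul(Rational(-1, 8), Pow(G, 2))
Function('H')(R) = Add(3, Pow(R, 2))
Pow(Add(Function('h')(4), Function('H')(Mul(Add(-4, -4), Pow(Add(-1, Function('C')(2, Function('f')(-5, -4))), -1)))), 2) = Pow(Add(Mul(Rational(-1, 8), Pow(4, 2)), Add(3, Pow(Mul(Add(-4, -4), Pow(Add(-1, 4), -1)), 2))), 2) = Pow(Add(Mul(Rational(-1, 8), 16), Add(3, Pow(Mul(-8, Pow(3, -1)), 2))), 2) = Pow(Add(-2, Add(3, Pow(Mul(-8, Rational(1, 3)), 2))), 2) = Pow(Add(-2, Add(3, Pow(Rational(-8, 3), 2))), 2) = Pow(Add(-2, Add(3, Rational(64, 9))), 2) = Pow(Add(-2, Rational(91, 9)), 2) = Pow(Rational(73, 9), 2) = Rational(5329, 81)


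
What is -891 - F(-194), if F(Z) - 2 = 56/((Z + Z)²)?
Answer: -16804481/18818 ≈ -893.00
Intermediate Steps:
F(Z) = 2 + 14/Z² (F(Z) = 2 + 56/((Z + Z)²) = 2 + 56/((2*Z)²) = 2 + 56/((4*Z²)) = 2 + 56*(1/(4*Z²)) = 2 + 14/Z²)
-891 - F(-194) = -891 - (2 + 14/(-194)²) = -891 - (2 + 14*(1/37636)) = -891 - (2 + 7/18818) = -891 - 1*37643/18818 = -891 - 37643/18818 = -16804481/18818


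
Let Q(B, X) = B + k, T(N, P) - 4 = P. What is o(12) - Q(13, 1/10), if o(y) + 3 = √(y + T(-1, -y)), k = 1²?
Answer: -15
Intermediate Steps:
T(N, P) = 4 + P
k = 1
o(y) = -1 (o(y) = -3 + √(y + (4 - y)) = -3 + √4 = -3 + 2 = -1)
Q(B, X) = 1 + B (Q(B, X) = B + 1 = 1 + B)
o(12) - Q(13, 1/10) = -1 - (1 + 13) = -1 - 1*14 = -1 - 14 = -15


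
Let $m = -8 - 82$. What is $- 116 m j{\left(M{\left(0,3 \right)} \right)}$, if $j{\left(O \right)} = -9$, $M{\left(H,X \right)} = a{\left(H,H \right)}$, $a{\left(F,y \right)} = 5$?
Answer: $-93960$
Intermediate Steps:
$M{\left(H,X \right)} = 5$
$m = -90$ ($m = -8 - 82 = -90$)
$- 116 m j{\left(M{\left(0,3 \right)} \right)} = \left(-116\right) \left(-90\right) \left(-9\right) = 10440 \left(-9\right) = -93960$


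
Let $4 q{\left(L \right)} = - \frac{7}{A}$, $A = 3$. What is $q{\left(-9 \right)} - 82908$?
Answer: $- \frac{994903}{12} \approx -82909.0$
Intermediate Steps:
$q{\left(L \right)} = - \frac{7}{12}$ ($q{\left(L \right)} = \frac{\left(-7\right) \frac{1}{3}}{4} = \frac{1}{4} \left(- \frac{7}{3}\right) = - \frac{7}{12}$)
$q{\left(-9 \right)} - 82908 = - \frac{7}{12} - 82908 = - \frac{994903}{12}$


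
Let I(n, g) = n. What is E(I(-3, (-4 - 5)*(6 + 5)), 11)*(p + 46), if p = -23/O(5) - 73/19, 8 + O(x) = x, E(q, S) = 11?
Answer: 31240/57 ≈ 548.07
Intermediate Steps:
O(x) = -8 + x
p = 218/57 (p = -23/(-8 + 5) - 73/19 = -23/(-3) - 73*1/19 = -23*(-⅓) - 73/19 = 23/3 - 73/19 = 218/57 ≈ 3.8246)
E(I(-3, (-4 - 5)*(6 + 5)), 11)*(p + 46) = 11*(218/57 + 46) = 11*(2840/57) = 31240/57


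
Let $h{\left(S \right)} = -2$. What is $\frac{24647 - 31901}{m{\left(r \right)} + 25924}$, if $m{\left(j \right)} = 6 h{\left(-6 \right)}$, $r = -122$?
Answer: $- \frac{3627}{12956} \approx -0.27995$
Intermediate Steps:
$m{\left(j \right)} = -12$ ($m{\left(j \right)} = 6 \left(-2\right) = -12$)
$\frac{24647 - 31901}{m{\left(r \right)} + 25924} = \frac{24647 - 31901}{-12 + 25924} = - \frac{7254}{25912} = \left(-7254\right) \frac{1}{25912} = - \frac{3627}{12956}$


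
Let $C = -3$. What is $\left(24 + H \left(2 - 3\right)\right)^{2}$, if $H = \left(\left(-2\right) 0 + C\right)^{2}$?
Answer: $225$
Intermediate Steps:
$H = 9$ ($H = \left(\left(-2\right) 0 - 3\right)^{2} = \left(0 - 3\right)^{2} = \left(-3\right)^{2} = 9$)
$\left(24 + H \left(2 - 3\right)\right)^{2} = \left(24 + 9 \left(2 - 3\right)\right)^{2} = \left(24 + 9 \left(-1\right)\right)^{2} = \left(24 - 9\right)^{2} = 15^{2} = 225$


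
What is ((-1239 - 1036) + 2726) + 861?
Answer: 1312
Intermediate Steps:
((-1239 - 1036) + 2726) + 861 = (-2275 + 2726) + 861 = 451 + 861 = 1312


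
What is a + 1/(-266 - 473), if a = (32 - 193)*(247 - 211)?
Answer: -4283245/739 ≈ -5796.0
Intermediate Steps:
a = -5796 (a = -161*36 = -5796)
a + 1/(-266 - 473) = -5796 + 1/(-266 - 473) = -5796 + 1/(-739) = -5796 - 1/739 = -4283245/739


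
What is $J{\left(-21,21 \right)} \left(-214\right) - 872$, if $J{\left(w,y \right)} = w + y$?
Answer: $-872$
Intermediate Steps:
$J{\left(-21,21 \right)} \left(-214\right) - 872 = \left(-21 + 21\right) \left(-214\right) - 872 = 0 \left(-214\right) - 872 = 0 - 872 = -872$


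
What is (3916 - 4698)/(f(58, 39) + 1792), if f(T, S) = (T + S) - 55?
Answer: -391/917 ≈ -0.42639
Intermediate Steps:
f(T, S) = -55 + S + T (f(T, S) = (S + T) - 55 = -55 + S + T)
(3916 - 4698)/(f(58, 39) + 1792) = (3916 - 4698)/((-55 + 39 + 58) + 1792) = -782/(42 + 1792) = -782/1834 = -782*1/1834 = -391/917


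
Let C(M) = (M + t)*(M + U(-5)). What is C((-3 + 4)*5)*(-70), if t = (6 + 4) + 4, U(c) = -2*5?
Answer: 6650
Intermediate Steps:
U(c) = -10
t = 14 (t = 10 + 4 = 14)
C(M) = (-10 + M)*(14 + M) (C(M) = (M + 14)*(M - 10) = (14 + M)*(-10 + M) = (-10 + M)*(14 + M))
C((-3 + 4)*5)*(-70) = (-140 + ((-3 + 4)*5)² + 4*((-3 + 4)*5))*(-70) = (-140 + (1*5)² + 4*(1*5))*(-70) = (-140 + 5² + 4*5)*(-70) = (-140 + 25 + 20)*(-70) = -95*(-70) = 6650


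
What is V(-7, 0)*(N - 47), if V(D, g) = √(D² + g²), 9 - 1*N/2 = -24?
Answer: 133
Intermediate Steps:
N = 66 (N = 18 - 2*(-24) = 18 + 48 = 66)
V(-7, 0)*(N - 47) = √((-7)² + 0²)*(66 - 47) = √(49 + 0)*19 = √49*19 = 7*19 = 133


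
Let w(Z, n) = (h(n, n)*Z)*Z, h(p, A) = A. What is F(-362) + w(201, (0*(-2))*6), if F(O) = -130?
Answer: -130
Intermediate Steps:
w(Z, n) = n*Z² (w(Z, n) = (n*Z)*Z = (Z*n)*Z = n*Z²)
F(-362) + w(201, (0*(-2))*6) = -130 + ((0*(-2))*6)*201² = -130 + (0*6)*40401 = -130 + 0*40401 = -130 + 0 = -130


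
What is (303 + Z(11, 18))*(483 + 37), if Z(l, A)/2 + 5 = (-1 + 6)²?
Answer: 178360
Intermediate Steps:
Z(l, A) = 40 (Z(l, A) = -10 + 2*(-1 + 6)² = -10 + 2*5² = -10 + 2*25 = -10 + 50 = 40)
(303 + Z(11, 18))*(483 + 37) = (303 + 40)*(483 + 37) = 343*520 = 178360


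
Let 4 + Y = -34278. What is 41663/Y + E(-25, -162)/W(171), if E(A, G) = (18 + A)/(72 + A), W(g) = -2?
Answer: -15067/13207 ≈ -1.1408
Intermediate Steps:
Y = -34282 (Y = -4 - 34278 = -34282)
E(A, G) = (18 + A)/(72 + A)
41663/Y + E(-25, -162)/W(171) = 41663/(-34282) + ((18 - 25)/(72 - 25))/(-2) = 41663*(-1/34282) + (-7/47)*(-½) = -683/562 + ((1/47)*(-7))*(-½) = -683/562 - 7/47*(-½) = -683/562 + 7/94 = -15067/13207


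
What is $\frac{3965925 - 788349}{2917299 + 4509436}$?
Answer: $\frac{3177576}{7426735} \approx 0.42786$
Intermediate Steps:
$\frac{3965925 - 788349}{2917299 + 4509436} = \frac{3965925 + \left(-1893854 + 1105505\right)}{7426735} = \left(3965925 - 788349\right) \frac{1}{7426735} = 3177576 \cdot \frac{1}{7426735} = \frac{3177576}{7426735}$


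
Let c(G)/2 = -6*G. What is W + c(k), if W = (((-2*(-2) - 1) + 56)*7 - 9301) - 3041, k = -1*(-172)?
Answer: -13993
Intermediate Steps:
k = 172
c(G) = -12*G (c(G) = 2*(-6*G) = -12*G)
W = -11929 (W = (((4 - 1) + 56)*7 - 9301) - 3041 = ((3 + 56)*7 - 9301) - 3041 = (59*7 - 9301) - 3041 = (413 - 9301) - 3041 = -8888 - 3041 = -11929)
W + c(k) = -11929 - 12*172 = -11929 - 2064 = -13993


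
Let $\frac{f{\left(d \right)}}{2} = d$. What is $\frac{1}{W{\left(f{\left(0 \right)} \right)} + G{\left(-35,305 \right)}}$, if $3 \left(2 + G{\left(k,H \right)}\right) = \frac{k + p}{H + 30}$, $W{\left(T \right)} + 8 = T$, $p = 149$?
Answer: $- \frac{335}{3312} \approx -0.10115$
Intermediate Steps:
$f{\left(d \right)} = 2 d$
$W{\left(T \right)} = -8 + T$
$G{\left(k,H \right)} = -2 + \frac{149 + k}{3 \left(30 + H\right)}$ ($G{\left(k,H \right)} = -2 + \frac{\left(k + 149\right) \frac{1}{H + 30}}{3} = -2 + \frac{\left(149 + k\right) \frac{1}{30 + H}}{3} = -2 + \frac{\frac{1}{30 + H} \left(149 + k\right)}{3} = -2 + \frac{149 + k}{3 \left(30 + H\right)}$)
$\frac{1}{W{\left(f{\left(0 \right)} \right)} + G{\left(-35,305 \right)}} = \frac{1}{\left(-8 + 2 \cdot 0\right) + \frac{-31 - 35 - 1830}{3 \left(30 + 305\right)}} = \frac{1}{\left(-8 + 0\right) + \frac{-31 - 35 - 1830}{3 \cdot 335}} = \frac{1}{-8 + \frac{1}{3} \cdot \frac{1}{335} \left(-1896\right)} = \frac{1}{-8 - \frac{632}{335}} = \frac{1}{- \frac{3312}{335}} = - \frac{335}{3312}$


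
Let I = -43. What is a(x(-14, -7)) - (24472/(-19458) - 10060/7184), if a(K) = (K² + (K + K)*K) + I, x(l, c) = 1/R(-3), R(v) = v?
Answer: -30394891/759708 ≈ -40.009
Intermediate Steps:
x(l, c) = -⅓ (x(l, c) = 1/(-3) = -⅓)
a(K) = -43 + 3*K² (a(K) = (K² + (K + K)*K) - 43 = (K² + (2*K)*K) - 43 = (K² + 2*K²) - 43 = 3*K² - 43 = -43 + 3*K²)
a(x(-14, -7)) - (24472/(-19458) - 10060/7184) = (-43 + 3*(-⅓)²) - (24472/(-19458) - 10060/7184) = (-43 + 3*(⅑)) - (24472*(-1/19458) - 10060*1/7184) = (-43 + ⅓) - (-532/423 - 2515/1796) = -128/3 - 1*(-2019317/759708) = -128/3 + 2019317/759708 = -30394891/759708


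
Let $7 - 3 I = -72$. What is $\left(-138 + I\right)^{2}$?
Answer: $\frac{112225}{9} \approx 12469.0$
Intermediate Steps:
$I = \frac{79}{3}$ ($I = \frac{7}{3} - -24 = \frac{7}{3} + 24 = \frac{79}{3} \approx 26.333$)
$\left(-138 + I\right)^{2} = \left(-138 + \frac{79}{3}\right)^{2} = \left(- \frac{335}{3}\right)^{2} = \frac{112225}{9}$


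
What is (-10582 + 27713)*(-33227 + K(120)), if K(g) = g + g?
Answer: -565100297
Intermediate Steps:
K(g) = 2*g
(-10582 + 27713)*(-33227 + K(120)) = (-10582 + 27713)*(-33227 + 2*120) = 17131*(-33227 + 240) = 17131*(-32987) = -565100297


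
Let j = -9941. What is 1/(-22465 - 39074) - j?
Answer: 611759198/61539 ≈ 9941.0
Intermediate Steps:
1/(-22465 - 39074) - j = 1/(-22465 - 39074) - 1*(-9941) = 1/(-61539) + 9941 = -1/61539 + 9941 = 611759198/61539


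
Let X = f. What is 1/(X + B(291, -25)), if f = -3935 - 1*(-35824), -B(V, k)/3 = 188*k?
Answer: 1/45989 ≈ 2.1744e-5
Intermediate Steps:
B(V, k) = -564*k
f = 31889 (f = -3935 + 35824 = 31889)
X = 31889
1/(X + B(291, -25)) = 1/(31889 - 564*(-25)) = 1/(31889 + 14100) = 1/45989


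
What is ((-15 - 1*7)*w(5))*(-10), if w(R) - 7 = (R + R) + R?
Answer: 4840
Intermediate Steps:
w(R) = 7 + 3*R (w(R) = 7 + ((R + R) + R) = 7 + (2*R + R) = 7 + 3*R)
((-15 - 1*7)*w(5))*(-10) = ((-15 - 1*7)*(7 + 3*5))*(-10) = ((-15 - 7)*(7 + 15))*(-10) = -22*22*(-10) = -484*(-10) = 4840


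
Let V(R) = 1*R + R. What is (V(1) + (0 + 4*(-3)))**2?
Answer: 100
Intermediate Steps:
V(R) = 2*R (V(R) = R + R = 2*R)
(V(1) + (0 + 4*(-3)))**2 = (2*1 + (0 + 4*(-3)))**2 = (2 + (0 - 12))**2 = (2 - 12)**2 = (-10)**2 = 100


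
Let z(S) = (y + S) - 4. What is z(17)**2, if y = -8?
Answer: 25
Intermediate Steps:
z(S) = -12 + S (z(S) = (-8 + S) - 4 = -12 + S)
z(17)**2 = (-12 + 17)**2 = 5**2 = 25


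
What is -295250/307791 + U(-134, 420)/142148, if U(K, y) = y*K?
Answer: -14822918620/10937968767 ≈ -1.3552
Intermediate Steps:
U(K, y) = K*y
-295250/307791 + U(-134, 420)/142148 = -295250/307791 - 134*420/142148 = -295250*1/307791 - 56280*1/142148 = -295250/307791 - 14070/35537 = -14822918620/10937968767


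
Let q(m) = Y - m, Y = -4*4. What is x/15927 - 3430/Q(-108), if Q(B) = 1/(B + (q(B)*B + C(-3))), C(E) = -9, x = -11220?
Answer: 183063819370/5309 ≈ 3.4482e+7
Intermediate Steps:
Y = -16
q(m) = -16 - m
Q(B) = 1/(-9 + B + B*(-16 - B)) (Q(B) = 1/(B + ((-16 - B)*B - 9)) = 1/(B + (B*(-16 - B) - 9)) = 1/(B + (-9 + B*(-16 - B))) = 1/(-9 + B + B*(-16 - B)))
x/15927 - 3430/Q(-108) = -11220/15927 - (-401310 + 370440*(16 - 108)) = -11220*1/15927 - 3430/((-1/(9 + 108 - 108*(-92)))) = -3740/5309 - 3430/((-1/(9 + 108 + 9936))) = -3740/5309 - 3430/((-1/10053)) = -3740/5309 - 3430/((-1*1/10053)) = -3740/5309 - 3430/(-1/10053) = -3740/5309 - 3430*(-10053) = -3740/5309 + 34481790 = 183063819370/5309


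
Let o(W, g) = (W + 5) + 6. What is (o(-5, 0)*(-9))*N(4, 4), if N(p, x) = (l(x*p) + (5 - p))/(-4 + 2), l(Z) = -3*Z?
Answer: -1269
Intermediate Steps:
o(W, g) = 11 + W (o(W, g) = (5 + W) + 6 = 11 + W)
N(p, x) = -5/2 + p/2 + 3*p*x/2 (N(p, x) = (-3*x*p + (5 - p))/(-4 + 2) = (-3*p*x + (5 - p))/(-2) = (-3*p*x + (5 - p))*(-½) = (5 - p - 3*p*x)*(-½) = -5/2 + p/2 + 3*p*x/2)
(o(-5, 0)*(-9))*N(4, 4) = ((11 - 5)*(-9))*(-5/2 + (½)*4 + (3/2)*4*4) = (6*(-9))*(-5/2 + 2 + 24) = -54*47/2 = -1269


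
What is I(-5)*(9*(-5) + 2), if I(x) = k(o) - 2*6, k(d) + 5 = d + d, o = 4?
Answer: 387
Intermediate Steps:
k(d) = -5 + 2*d (k(d) = -5 + (d + d) = -5 + 2*d)
I(x) = -9 (I(x) = (-5 + 2*4) - 2*6 = (-5 + 8) - 12 = 3 - 12 = -9)
I(-5)*(9*(-5) + 2) = -9*(9*(-5) + 2) = -9*(-45 + 2) = -9*(-43) = 387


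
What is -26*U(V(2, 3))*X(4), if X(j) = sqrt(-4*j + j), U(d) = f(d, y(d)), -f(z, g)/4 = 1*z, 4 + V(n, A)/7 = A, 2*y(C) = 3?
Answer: -1456*I*sqrt(3) ≈ -2521.9*I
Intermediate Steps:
y(C) = 3/2 (y(C) = (1/2)*3 = 3/2)
V(n, A) = -28 + 7*A
f(z, g) = -4*z
U(d) = -4*d
X(j) = sqrt(3)*sqrt(-j) (X(j) = sqrt(-3*j) = sqrt(3)*sqrt(-j))
-26*U(V(2, 3))*X(4) = -26*(-4*(-28 + 7*3))*sqrt(3)*sqrt(-1*4) = -26*(-4*(-28 + 21))*sqrt(3)*sqrt(-4) = -26*(-4*(-7))*sqrt(3)*(2*I) = -26*28*2*I*sqrt(3) = -728*2*I*sqrt(3) = -1456*I*sqrt(3)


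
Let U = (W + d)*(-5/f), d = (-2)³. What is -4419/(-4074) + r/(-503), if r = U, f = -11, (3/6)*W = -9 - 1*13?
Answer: 8503189/7513814 ≈ 1.1317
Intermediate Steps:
W = -44 (W = 2*(-9 - 1*13) = 2*(-9 - 13) = 2*(-22) = -44)
d = -8
U = -260/11 (U = (-44 - 8)*(-5/(-11)) = -(-260)*(-1)/11 = -52*5/11 = -260/11 ≈ -23.636)
r = -260/11 ≈ -23.636
-4419/(-4074) + r/(-503) = -4419/(-4074) - 260/11/(-503) = -4419*(-1/4074) - 260/11*(-1/503) = 1473/1358 + 260/5533 = 8503189/7513814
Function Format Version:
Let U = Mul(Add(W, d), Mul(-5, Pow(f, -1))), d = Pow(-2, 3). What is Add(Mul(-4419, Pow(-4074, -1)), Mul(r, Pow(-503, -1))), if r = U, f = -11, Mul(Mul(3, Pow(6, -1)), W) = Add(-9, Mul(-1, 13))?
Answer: Rational(8503189, 7513814) ≈ 1.1317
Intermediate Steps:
W = -44 (W = Mul(2, Add(-9, Mul(-1, 13))) = Mul(2, Add(-9, -13)) = Mul(2, -22) = -44)
d = -8
U = Rational(-260, 11) (U = Mul(Add(-44, -8), Mul(-5, Pow(-11, -1))) = Mul(-52, Mul(-5, Rational(-1, 11))) = Mul(-52, Rational(5, 11)) = Rational(-260, 11) ≈ -23.636)
r = Rational(-260, 11) ≈ -23.636
Add(Mul(-4419, Pow(-4074, -1)), Mul(r, Pow(-503, -1))) = Add(Mul(-4419, Pow(-4074, -1)), Mul(Rational(-260, 11), Pow(-503, -1))) = Add(Mul(-4419, Rational(-1, 4074)), Mul(Rational(-260, 11), Rational(-1, 503))) = Add(Rational(1473, 1358), Rational(260, 5533)) = Rational(8503189, 7513814)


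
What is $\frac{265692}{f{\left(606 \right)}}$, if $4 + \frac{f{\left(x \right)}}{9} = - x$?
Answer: $- \frac{44282}{915} \approx -48.396$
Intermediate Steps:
$f{\left(x \right)} = -36 - 9 x$ ($f{\left(x \right)} = -36 + 9 \left(- x\right) = -36 - 9 x$)
$\frac{265692}{f{\left(606 \right)}} = \frac{265692}{-36 - 5454} = \frac{265692}{-5490} = 265692 \left(- \frac{1}{5490}\right) = - \frac{44282}{915}$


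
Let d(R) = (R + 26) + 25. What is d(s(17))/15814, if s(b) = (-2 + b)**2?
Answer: 138/7907 ≈ 0.017453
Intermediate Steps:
d(R) = 51 + R (d(R) = (26 + R) + 25 = 51 + R)
d(s(17))/15814 = (51 + (-2 + 17)**2)/15814 = (51 + 15**2)*(1/15814) = (51 + 225)*(1/15814) = 276*(1/15814) = 138/7907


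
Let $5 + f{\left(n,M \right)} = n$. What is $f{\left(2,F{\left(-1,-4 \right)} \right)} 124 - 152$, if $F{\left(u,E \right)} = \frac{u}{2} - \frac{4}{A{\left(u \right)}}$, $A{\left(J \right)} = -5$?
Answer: $-524$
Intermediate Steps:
$F{\left(u,E \right)} = \frac{4}{5} + \frac{u}{2}$ ($F{\left(u,E \right)} = \frac{u}{2} - \frac{4}{-5} = u \frac{1}{2} - - \frac{4}{5} = \frac{u}{2} + \frac{4}{5} = \frac{4}{5} + \frac{u}{2}$)
$f{\left(n,M \right)} = -5 + n$
$f{\left(2,F{\left(-1,-4 \right)} \right)} 124 - 152 = \left(-5 + 2\right) 124 - 152 = \left(-3\right) 124 - 152 = -372 - 152 = -524$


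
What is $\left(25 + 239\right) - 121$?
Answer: $143$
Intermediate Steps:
$\left(25 + 239\right) - 121 = 264 - 121 = 143$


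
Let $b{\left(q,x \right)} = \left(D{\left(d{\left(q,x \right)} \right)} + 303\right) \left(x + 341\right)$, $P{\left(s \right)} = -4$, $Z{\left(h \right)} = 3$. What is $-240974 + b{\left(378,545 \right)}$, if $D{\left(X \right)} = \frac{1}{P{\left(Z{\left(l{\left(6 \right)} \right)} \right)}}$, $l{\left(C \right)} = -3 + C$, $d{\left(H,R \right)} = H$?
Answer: $\frac{54525}{2} \approx 27263.0$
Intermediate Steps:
$D{\left(X \right)} = - \frac{1}{4}$ ($D{\left(X \right)} = \frac{1}{-4} = - \frac{1}{4}$)
$b{\left(q,x \right)} = \frac{412951}{4} + \frac{1211 x}{4}$ ($b{\left(q,x \right)} = \left(- \frac{1}{4} + 303\right) \left(x + 341\right) = \frac{1211 \left(341 + x\right)}{4} = \frac{412951}{4} + \frac{1211 x}{4}$)
$-240974 + b{\left(378,545 \right)} = -240974 + \left(\frac{412951}{4} + \frac{1211}{4} \cdot 545\right) = -240974 + \left(\frac{412951}{4} + \frac{659995}{4}\right) = -240974 + \frac{536473}{2} = \frac{54525}{2}$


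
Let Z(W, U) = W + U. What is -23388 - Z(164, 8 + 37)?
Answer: -23597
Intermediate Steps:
Z(W, U) = U + W
-23388 - Z(164, 8 + 37) = -23388 - ((8 + 37) + 164) = -23388 - (45 + 164) = -23388 - 1*209 = -23388 - 209 = -23597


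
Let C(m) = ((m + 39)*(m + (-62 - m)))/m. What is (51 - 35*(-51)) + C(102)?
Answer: 29755/17 ≈ 1750.3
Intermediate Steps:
C(m) = (-2418 - 62*m)/m (C(m) = ((39 + m)*(-62))/m = (-2418 - 62*m)/m)
(51 - 35*(-51)) + C(102) = (51 - 35*(-51)) + (-62 - 2418/102) = (51 + 1785) + (-62 - 2418*1/102) = 1836 + (-62 - 403/17) = 1836 - 1457/17 = 29755/17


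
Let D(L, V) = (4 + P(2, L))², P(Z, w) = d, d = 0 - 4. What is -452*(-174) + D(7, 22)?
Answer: 78648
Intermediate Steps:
d = -4
P(Z, w) = -4
D(L, V) = 0 (D(L, V) = (4 - 4)² = 0² = 0)
-452*(-174) + D(7, 22) = -452*(-174) + 0 = 78648 + 0 = 78648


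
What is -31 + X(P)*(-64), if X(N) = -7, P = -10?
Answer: 417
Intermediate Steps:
-31 + X(P)*(-64) = -31 - 7*(-64) = -31 + 448 = 417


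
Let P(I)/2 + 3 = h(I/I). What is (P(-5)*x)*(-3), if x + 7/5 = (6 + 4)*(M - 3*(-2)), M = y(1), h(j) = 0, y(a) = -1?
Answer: 4374/5 ≈ 874.80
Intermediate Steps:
M = -1
x = 243/5 (x = -7/5 + (6 + 4)*(-1 - 3*(-2)) = -7/5 + 10*(-1 + 6) = -7/5 + 10*5 = -7/5 + 50 = 243/5 ≈ 48.600)
P(I) = -6 (P(I) = -6 + 2*0 = -6 + 0 = -6)
(P(-5)*x)*(-3) = -6*243/5*(-3) = -1458/5*(-3) = 4374/5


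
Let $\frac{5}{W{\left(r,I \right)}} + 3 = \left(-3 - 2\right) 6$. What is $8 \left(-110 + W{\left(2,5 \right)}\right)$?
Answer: $- \frac{29080}{33} \approx -881.21$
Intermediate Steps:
$W{\left(r,I \right)} = - \frac{5}{33}$ ($W{\left(r,I \right)} = \frac{5}{-3 + \left(-3 - 2\right) 6} = \frac{5}{-3 - 30} = \frac{5}{-33} = 5 \left(- \frac{1}{33}\right) = - \frac{5}{33}$)
$8 \left(-110 + W{\left(2,5 \right)}\right) = 8 \left(-110 - \frac{5}{33}\right) = 8 \left(- \frac{3635}{33}\right) = - \frac{29080}{33}$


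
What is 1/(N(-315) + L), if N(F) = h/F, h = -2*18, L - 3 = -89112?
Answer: -35/3118811 ≈ -1.1222e-5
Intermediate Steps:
L = -89109 (L = 3 - 89112 = -89109)
h = -36
N(F) = -36/F
1/(N(-315) + L) = 1/(-36/(-315) - 89109) = 1/(-36*(-1/315) - 89109) = 1/(4/35 - 89109) = 1/(-3118811/35) = -35/3118811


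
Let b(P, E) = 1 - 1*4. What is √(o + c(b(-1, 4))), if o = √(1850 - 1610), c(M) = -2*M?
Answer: √(6 + 4*√15) ≈ 4.6359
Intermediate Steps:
b(P, E) = -3 (b(P, E) = 1 - 4 = -3)
o = 4*√15 (o = √240 = 4*√15 ≈ 15.492)
√(o + c(b(-1, 4))) = √(4*√15 - 2*(-3)) = √(4*√15 + 6) = √(6 + 4*√15)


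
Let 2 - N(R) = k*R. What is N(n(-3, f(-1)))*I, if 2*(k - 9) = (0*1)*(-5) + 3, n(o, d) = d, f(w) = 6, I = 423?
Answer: -25803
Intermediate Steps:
k = 21/2 (k = 9 + ((0*1)*(-5) + 3)/2 = 9 + (0*(-5) + 3)/2 = 9 + (0 + 3)/2 = 9 + (½)*3 = 9 + 3/2 = 21/2 ≈ 10.500)
N(R) = 2 - 21*R/2
N(n(-3, f(-1)))*I = (2 - 21/2*6)*423 = (2 - 63)*423 = -61*423 = -25803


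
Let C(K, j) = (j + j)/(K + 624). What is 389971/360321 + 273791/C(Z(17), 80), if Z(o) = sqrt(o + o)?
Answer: 3847457129239/3603210 + 273791*sqrt(34)/160 ≈ 1.0778e+6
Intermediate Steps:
Z(o) = sqrt(2)*sqrt(o) (Z(o) = sqrt(2*o) = sqrt(2)*sqrt(o))
C(K, j) = 2*j/(624 + K) (C(K, j) = (2*j)/(624 + K) = 2*j/(624 + K))
389971/360321 + 273791/C(Z(17), 80) = 389971/360321 + 273791/((2*80/(624 + sqrt(2)*sqrt(17)))) = 389971*(1/360321) + 273791/((2*80/(624 + sqrt(34)))) = 389971/360321 + 273791/((160/(624 + sqrt(34)))) = 389971/360321 + 273791*(39/10 + sqrt(34)/160) = 389971/360321 + (10677849/10 + 273791*sqrt(34)/160) = 3847457129239/3603210 + 273791*sqrt(34)/160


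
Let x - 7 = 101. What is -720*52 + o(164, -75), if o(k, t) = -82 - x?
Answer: -37630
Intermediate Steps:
x = 108 (x = 7 + 101 = 108)
o(k, t) = -190 (o(k, t) = -82 - 1*108 = -82 - 108 = -190)
-720*52 + o(164, -75) = -720*52 - 190 = -37440 - 190 = -37630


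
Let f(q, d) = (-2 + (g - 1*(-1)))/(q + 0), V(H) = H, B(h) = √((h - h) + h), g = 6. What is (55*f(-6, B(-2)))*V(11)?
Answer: -3025/6 ≈ -504.17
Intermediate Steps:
B(h) = √h (B(h) = √(0 + h) = √h)
f(q, d) = 5/q (f(q, d) = (-2 + (6 - 1*(-1)))/(q + 0) = (-2 + (6 + 1))/q = (-2 + 7)/q = 5/q)
(55*f(-6, B(-2)))*V(11) = (55*(5/(-6)))*11 = (55*(5*(-⅙)))*11 = (55*(-⅚))*11 = -275/6*11 = -3025/6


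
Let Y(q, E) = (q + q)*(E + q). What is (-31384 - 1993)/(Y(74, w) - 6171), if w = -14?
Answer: -33377/2709 ≈ -12.321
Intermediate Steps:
Y(q, E) = 2*q*(E + q) (Y(q, E) = (2*q)*(E + q) = 2*q*(E + q))
(-31384 - 1993)/(Y(74, w) - 6171) = (-31384 - 1993)/(2*74*(-14 + 74) - 6171) = -33377/(2*74*60 - 6171) = -33377/(8880 - 6171) = -33377/2709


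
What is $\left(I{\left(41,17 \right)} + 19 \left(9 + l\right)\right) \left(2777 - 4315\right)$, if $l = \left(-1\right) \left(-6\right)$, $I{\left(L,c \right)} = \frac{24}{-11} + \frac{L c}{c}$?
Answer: $- \frac{5478356}{11} \approx -4.9803 \cdot 10^{5}$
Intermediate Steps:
$I{\left(L,c \right)} = - \frac{24}{11} + L$ ($I{\left(L,c \right)} = 24 \left(- \frac{1}{11}\right) + L = - \frac{24}{11} + L$)
$l = 6$
$\left(I{\left(41,17 \right)} + 19 \left(9 + l\right)\right) \left(2777 - 4315\right) = \left(\left(- \frac{24}{11} + 41\right) + 19 \left(9 + 6\right)\right) \left(2777 - 4315\right) = \left(\frac{427}{11} + 19 \cdot 15\right) \left(-1538\right) = \left(\frac{427}{11} + 285\right) \left(-1538\right) = \frac{3562}{11} \left(-1538\right) = - \frac{5478356}{11}$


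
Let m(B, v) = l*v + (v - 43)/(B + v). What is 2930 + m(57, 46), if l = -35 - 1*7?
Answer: 102797/103 ≈ 998.03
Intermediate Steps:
l = -42 (l = -35 - 7 = -42)
m(B, v) = -42*v + (-43 + v)/(B + v) (m(B, v) = -42*v + (v - 43)/(B + v) = -42*v + (-43 + v)/(B + v))
2930 + m(57, 46) = 2930 + (-43 + 46 - 42*46**2 - 42*57*46)/(57 + 46) = 2930 + (-43 + 46 - 42*2116 - 110124)/103 = 2930 + (-43 + 46 - 88872 - 110124)/103 = 2930 + (1/103)*(-198993) = 2930 - 198993/103 = 102797/103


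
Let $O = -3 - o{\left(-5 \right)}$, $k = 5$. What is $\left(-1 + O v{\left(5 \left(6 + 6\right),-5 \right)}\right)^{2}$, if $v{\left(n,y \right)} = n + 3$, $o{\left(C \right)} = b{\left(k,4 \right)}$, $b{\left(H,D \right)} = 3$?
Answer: $143641$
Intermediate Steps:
$o{\left(C \right)} = 3$
$v{\left(n,y \right)} = 3 + n$
$O = -6$ ($O = -3 - 3 = -6$)
$\left(-1 + O v{\left(5 \left(6 + 6\right),-5 \right)}\right)^{2} = \left(-1 - 6 \left(3 + 5 \left(6 + 6\right)\right)\right)^{2} = \left(-1 - 6 \left(3 + 5 \cdot 12\right)\right)^{2} = \left(-1 - 6 \left(3 + 60\right)\right)^{2} = \left(-1 - 378\right)^{2} = \left(-379\right)^{2} = 143641$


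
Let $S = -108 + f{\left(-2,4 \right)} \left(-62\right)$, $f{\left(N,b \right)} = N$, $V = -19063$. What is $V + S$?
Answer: $-19047$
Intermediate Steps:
$S = 16$ ($S = -108 - -124 = -108 + 124 = 16$)
$V + S = -19063 + 16 = -19047$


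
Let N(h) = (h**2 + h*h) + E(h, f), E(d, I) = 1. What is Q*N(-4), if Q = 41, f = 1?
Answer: 1353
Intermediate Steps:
N(h) = 1 + 2*h**2 (N(h) = (h**2 + h*h) + 1 = (h**2 + h**2) + 1 = 2*h**2 + 1 = 1 + 2*h**2)
Q*N(-4) = 41*(1 + 2*(-4)**2) = 41*(1 + 2*16) = 41*(1 + 32) = 41*33 = 1353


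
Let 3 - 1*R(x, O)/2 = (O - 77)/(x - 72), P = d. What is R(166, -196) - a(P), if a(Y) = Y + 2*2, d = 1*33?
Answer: -1184/47 ≈ -25.191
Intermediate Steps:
d = 33
P = 33
R(x, O) = 6 - 2*(-77 + O)/(-72 + x) (R(x, O) = 6 - 2*(O - 77)/(x - 72) = 6 - 2*(-77 + O)/(-72 + x))
a(Y) = 4 + Y (a(Y) = Y + 4 = 4 + Y)
R(166, -196) - a(P) = 2*(-139 - 1*(-196) + 3*166)/(-72 + 166) - (4 + 33) = 2*(-139 + 196 + 498)/94 - 1*37 = 2*(1/94)*555 - 37 = 555/47 - 37 = -1184/47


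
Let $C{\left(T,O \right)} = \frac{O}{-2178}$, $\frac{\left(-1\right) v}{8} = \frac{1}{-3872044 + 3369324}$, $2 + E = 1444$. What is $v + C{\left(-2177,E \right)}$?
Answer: $- \frac{45306551}{68432760} \approx -0.66206$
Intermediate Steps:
$E = 1442$ ($E = -2 + 1444 = 1442$)
$v = \frac{1}{62840}$ ($v = - \frac{8}{-3872044 + 3369324} = - \frac{8}{-502720} = \left(-8\right) \left(- \frac{1}{502720}\right) = \frac{1}{62840} \approx 1.5913 \cdot 10^{-5}$)
$C{\left(T,O \right)} = - \frac{O}{2178}$ ($C{\left(T,O \right)} = O \left(- \frac{1}{2178}\right) = - \frac{O}{2178}$)
$v + C{\left(-2177,E \right)} = \frac{1}{62840} - \frac{721}{1089} = - \frac{45306551}{68432760}$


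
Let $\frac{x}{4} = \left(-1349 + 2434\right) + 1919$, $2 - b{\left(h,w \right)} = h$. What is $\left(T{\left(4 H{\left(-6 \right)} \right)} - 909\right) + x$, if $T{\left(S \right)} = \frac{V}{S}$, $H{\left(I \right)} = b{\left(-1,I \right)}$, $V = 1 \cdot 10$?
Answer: $\frac{66647}{6} \approx 11108.0$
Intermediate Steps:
$b{\left(h,w \right)} = 2 - h$
$V = 10$
$H{\left(I \right)} = 3$ ($H{\left(I \right)} = 2 - -1 = 2 + 1 = 3$)
$x = 12016$ ($x = 4 \left(\left(-1349 + 2434\right) + 1919\right) = 4 \left(1085 + 1919\right) = 4 \cdot 3004 = 12016$)
$T{\left(S \right)} = \frac{10}{S}$
$\left(T{\left(4 H{\left(-6 \right)} \right)} - 909\right) + x = \left(\frac{10}{4 \cdot 3} - 909\right) + 12016 = \left(\frac{10}{12} - 909\right) + 12016 = \left(10 \cdot \frac{1}{12} - 909\right) + 12016 = \left(\frac{5}{6} - 909\right) + 12016 = - \frac{5449}{6} + 12016 = \frac{66647}{6}$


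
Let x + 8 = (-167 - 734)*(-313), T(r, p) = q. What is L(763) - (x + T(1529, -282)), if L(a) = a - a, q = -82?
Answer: -281923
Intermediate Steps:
T(r, p) = -82
x = 282005 (x = -8 + (-167 - 734)*(-313) = -8 - 901*(-313) = -8 + 282013 = 282005)
L(a) = 0
L(763) - (x + T(1529, -282)) = 0 - (282005 - 82) = 0 - 1*281923 = 0 - 281923 = -281923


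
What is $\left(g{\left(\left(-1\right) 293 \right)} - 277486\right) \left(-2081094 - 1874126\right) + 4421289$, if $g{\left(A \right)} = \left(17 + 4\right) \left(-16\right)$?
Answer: $1098851552129$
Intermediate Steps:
$g{\left(A \right)} = -336$ ($g{\left(A \right)} = 21 \left(-16\right) = -336$)
$\left(g{\left(\left(-1\right) 293 \right)} - 277486\right) \left(-2081094 - 1874126\right) + 4421289 = \left(-336 - 277486\right) \left(-2081094 - 1874126\right) + 4421289 = \left(-277822\right) \left(-3955220\right) + 4421289 = 1098847130840 + 4421289 = 1098851552129$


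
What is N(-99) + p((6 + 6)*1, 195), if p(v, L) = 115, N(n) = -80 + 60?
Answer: 95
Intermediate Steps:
N(n) = -20
N(-99) + p((6 + 6)*1, 195) = -20 + 115 = 95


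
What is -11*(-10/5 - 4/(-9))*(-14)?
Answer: -2156/9 ≈ -239.56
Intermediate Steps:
-11*(-10/5 - 4/(-9))*(-14) = -11*(-10*⅕ - 4*(-⅑))*(-14) = -11*(-2 + 4/9)*(-14) = -11*(-14/9)*(-14) = (154/9)*(-14) = -2156/9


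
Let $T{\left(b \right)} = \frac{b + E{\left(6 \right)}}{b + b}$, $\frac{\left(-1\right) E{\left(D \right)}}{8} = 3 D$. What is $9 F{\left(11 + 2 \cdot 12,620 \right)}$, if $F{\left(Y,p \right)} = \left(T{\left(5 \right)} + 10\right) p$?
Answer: $-21762$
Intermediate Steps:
$E{\left(D \right)} = - 24 D$ ($E{\left(D \right)} = - 8 \cdot 3 D = - 24 D$)
$T{\left(b \right)} = \frac{-144 + b}{2 b}$ ($T{\left(b \right)} = \frac{b - 144}{b + b} = \frac{b - 144}{2 b} = \left(-144 + b\right) \frac{1}{2 b} = \frac{-144 + b}{2 b}$)
$F{\left(Y,p \right)} = - \frac{39 p}{10}$ ($F{\left(Y,p \right)} = \left(\frac{-144 + 5}{2 \cdot 5} + 10\right) p = \left(\frac{1}{2} \cdot \frac{1}{5} \left(-139\right) + 10\right) p = \left(- \frac{139}{10} + 10\right) p = - \frac{39 p}{10}$)
$9 F{\left(11 + 2 \cdot 12,620 \right)} = 9 \left(\left(- \frac{39}{10}\right) 620\right) = 9 \left(-2418\right) = -21762$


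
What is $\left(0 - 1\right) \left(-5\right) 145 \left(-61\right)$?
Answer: $-44225$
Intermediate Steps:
$\left(0 - 1\right) \left(-5\right) 145 \left(-61\right) = \left(-1\right) \left(-5\right) 145 \left(-61\right) = 5 \cdot 145 \left(-61\right) = 725 \left(-61\right) = -44225$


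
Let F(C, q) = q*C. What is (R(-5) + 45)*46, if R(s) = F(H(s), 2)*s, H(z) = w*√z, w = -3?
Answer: 2070 + 1380*I*√5 ≈ 2070.0 + 3085.8*I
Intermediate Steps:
H(z) = -3*√z
F(C, q) = C*q
R(s) = -6*s^(3/2) (R(s) = (-3*√s*2)*s = (-6*√s)*s = -6*s^(3/2))
(R(-5) + 45)*46 = (-(-30)*I*√5 + 45)*46 = (30*I*√5 + 45)*46 = (45 + 30*I*√5)*46 = 2070 + 1380*I*√5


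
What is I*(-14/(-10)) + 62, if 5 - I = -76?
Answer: 877/5 ≈ 175.40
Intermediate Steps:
I = 81 (I = 5 - 1*(-76) = 5 + 76 = 81)
I*(-14/(-10)) + 62 = 81*(-14/(-10)) + 62 = 81*(-14*(-1/10)) + 62 = 81*(7/5) + 62 = 567/5 + 62 = 877/5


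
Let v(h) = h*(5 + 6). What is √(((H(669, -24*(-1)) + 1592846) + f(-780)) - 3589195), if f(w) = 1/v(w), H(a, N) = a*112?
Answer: I*√35362024228245/4290 ≈ 1386.2*I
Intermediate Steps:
v(h) = 11*h (v(h) = h*11 = 11*h)
H(a, N) = 112*a
f(w) = 1/(11*w)
√(((H(669, -24*(-1)) + 1592846) + f(-780)) - 3589195) = √(((112*669 + 1592846) + (1/11)/(-780)) - 3589195) = √(((74928 + 1592846) + (1/11)*(-1/780)) - 3589195) = √((1667774 - 1/8580) - 3589195) = √(14309500919/8580 - 3589195) = √(-16485792181/8580) = I*√35362024228245/4290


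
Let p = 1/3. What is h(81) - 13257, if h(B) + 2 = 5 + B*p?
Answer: -13227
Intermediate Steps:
p = ⅓ ≈ 0.33333
h(B) = 3 + B/3 (h(B) = -2 + (5 + B*(⅓)) = -2 + (5 + B/3) = 3 + B/3)
h(81) - 13257 = (3 + (⅓)*81) - 13257 = (3 + 27) - 13257 = 30 - 13257 = -13227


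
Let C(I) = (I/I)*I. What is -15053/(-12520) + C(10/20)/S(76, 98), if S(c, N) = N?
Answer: 740727/613480 ≈ 1.2074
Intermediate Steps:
C(I) = I (C(I) = 1*I = I)
-15053/(-12520) + C(10/20)/S(76, 98) = -15053/(-12520) + (10/20)/98 = -15053*(-1/12520) + (10*(1/20))*(1/98) = 15053/12520 + (1/2)*(1/98) = 15053/12520 + 1/196 = 740727/613480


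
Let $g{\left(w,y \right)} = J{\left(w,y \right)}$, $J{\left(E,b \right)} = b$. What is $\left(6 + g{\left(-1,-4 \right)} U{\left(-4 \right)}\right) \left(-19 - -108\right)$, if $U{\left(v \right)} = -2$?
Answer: $1246$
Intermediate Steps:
$g{\left(w,y \right)} = y$
$\left(6 + g{\left(-1,-4 \right)} U{\left(-4 \right)}\right) \left(-19 - -108\right) = \left(6 - -8\right) \left(-19 - -108\right) = \left(6 + 8\right) \left(-19 + 108\right) = 14 \cdot 89 = 1246$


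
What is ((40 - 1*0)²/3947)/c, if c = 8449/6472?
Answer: 10355200/33348203 ≈ 0.31052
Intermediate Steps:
c = 8449/6472 (c = 8449*(1/6472) = 8449/6472 ≈ 1.3055)
((40 - 1*0)²/3947)/c = ((40 - 1*0)²/3947)/(8449/6472) = ((40 + 0)²*(1/3947))*(6472/8449) = (40²*(1/3947))*(6472/8449) = (1600*(1/3947))*(6472/8449) = (1600/3947)*(6472/8449) = 10355200/33348203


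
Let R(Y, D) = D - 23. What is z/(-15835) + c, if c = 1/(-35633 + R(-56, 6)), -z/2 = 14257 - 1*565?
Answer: 195244753/112903550 ≈ 1.7293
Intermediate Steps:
z = -27384 (z = -2*(14257 - 1*565) = -2*(14257 - 565) = -2*13692 = -27384)
R(Y, D) = -23 + D
c = -1/35650 (c = 1/(-35633 + (-23 + 6)) = 1/(-35633 - 17) = 1/(-35650) = -1/35650 ≈ -2.8051e-5)
z/(-15835) + c = -27384/(-15835) - 1/35650 = -27384*(-1/15835) - 1/35650 = 27384/15835 - 1/35650 = 195244753/112903550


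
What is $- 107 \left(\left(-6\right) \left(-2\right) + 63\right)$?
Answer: $-8025$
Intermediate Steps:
$- 107 \left(\left(-6\right) \left(-2\right) + 63\right) = - 107 \left(12 + 63\right) = \left(-107\right) 75 = -8025$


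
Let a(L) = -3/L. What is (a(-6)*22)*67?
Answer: 737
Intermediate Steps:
(a(-6)*22)*67 = (-3/(-6)*22)*67 = (-3*(-⅙)*22)*67 = ((½)*22)*67 = 11*67 = 737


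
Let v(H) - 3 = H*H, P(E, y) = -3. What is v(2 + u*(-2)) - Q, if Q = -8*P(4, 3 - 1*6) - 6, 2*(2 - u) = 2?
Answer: -15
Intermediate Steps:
u = 1 (u = 2 - ½*2 = 2 - 1 = 1)
v(H) = 3 + H² (v(H) = 3 + H*H = 3 + H²)
Q = 18 (Q = -8*(-3) - 6 = 24 - 6 = 18)
v(2 + u*(-2)) - Q = (3 + (2 + 1*(-2))²) - 1*18 = (3 + (2 - 2)²) - 18 = (3 + 0²) - 18 = (3 + 0) - 18 = 3 - 18 = -15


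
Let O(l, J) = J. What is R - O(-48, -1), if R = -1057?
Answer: -1056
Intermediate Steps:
R - O(-48, -1) = -1057 - 1*(-1) = -1057 + 1 = -1056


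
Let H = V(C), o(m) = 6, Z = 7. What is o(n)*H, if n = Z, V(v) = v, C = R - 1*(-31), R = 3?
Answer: 204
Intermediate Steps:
C = 34 (C = 3 - 1*(-31) = 3 + 31 = 34)
n = 7
H = 34
o(n)*H = 6*34 = 204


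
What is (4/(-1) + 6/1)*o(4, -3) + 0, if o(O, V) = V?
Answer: -6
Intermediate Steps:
(4/(-1) + 6/1)*o(4, -3) + 0 = (4/(-1) + 6/1)*(-3) + 0 = (4*(-1) + 6*1)*(-3) + 0 = (-4 + 6)*(-3) + 0 = 2*(-3) + 0 = -6 + 0 = -6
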